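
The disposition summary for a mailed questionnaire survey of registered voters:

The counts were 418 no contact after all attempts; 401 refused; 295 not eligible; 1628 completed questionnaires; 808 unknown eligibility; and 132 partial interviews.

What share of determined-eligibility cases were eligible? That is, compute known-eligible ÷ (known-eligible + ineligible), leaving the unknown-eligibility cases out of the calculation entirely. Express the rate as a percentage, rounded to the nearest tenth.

Eligible (known) = 1628 + 132 + 401 + 418 = 2579
e = 2579 / (2579 + 295) = 2579 / 2874 = 0.8974

89.7%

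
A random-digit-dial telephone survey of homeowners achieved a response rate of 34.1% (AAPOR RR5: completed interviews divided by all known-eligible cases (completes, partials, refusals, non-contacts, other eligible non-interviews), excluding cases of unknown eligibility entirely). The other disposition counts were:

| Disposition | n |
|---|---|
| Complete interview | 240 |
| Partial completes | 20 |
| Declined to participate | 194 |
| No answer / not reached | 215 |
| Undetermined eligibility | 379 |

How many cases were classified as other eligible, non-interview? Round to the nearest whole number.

RR5 = 240 / D = 0.341
D = 240 / 0.341 = 703.8
Rest of base = 669
other eligible, non-interview = 703.8 − 669 ≈ 35

35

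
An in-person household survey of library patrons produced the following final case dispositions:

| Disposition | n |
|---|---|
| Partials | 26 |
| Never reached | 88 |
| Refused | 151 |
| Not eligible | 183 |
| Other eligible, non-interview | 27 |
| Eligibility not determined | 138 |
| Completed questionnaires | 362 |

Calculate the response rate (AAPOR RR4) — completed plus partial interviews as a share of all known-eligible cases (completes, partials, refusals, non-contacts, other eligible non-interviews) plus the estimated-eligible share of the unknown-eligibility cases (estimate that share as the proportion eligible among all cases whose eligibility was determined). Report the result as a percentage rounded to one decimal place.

50.9%

Numerator: 362 + 26 = 388
Determined eligible: 362 + 26 + 151 + 88 + 27 = 654
e = 654 / (654 + 183) = 654 / 837 = 0.7814
e × U: 0.7814 × 138 = 107.83
Denom: 654 + 107.83 = 761.83
RR4 = 388 / 761.83 = 0.5093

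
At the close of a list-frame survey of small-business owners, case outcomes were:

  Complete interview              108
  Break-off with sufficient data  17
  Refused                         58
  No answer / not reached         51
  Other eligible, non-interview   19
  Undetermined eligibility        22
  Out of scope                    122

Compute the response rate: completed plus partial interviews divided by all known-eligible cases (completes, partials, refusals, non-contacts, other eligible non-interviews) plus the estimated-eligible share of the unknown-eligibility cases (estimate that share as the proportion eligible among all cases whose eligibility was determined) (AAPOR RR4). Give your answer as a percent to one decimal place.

Num = 108 + 17 = 125
Known eligible = 108 + 17 + 58 + 51 + 19 = 253
e = 253 / (253 + 122) = 253 / 375 = 0.6747
e × U = 0.6747 × 22 = 14.84
Base = 253 + 14.84 = 267.84
RR4 = 125 / 267.84 = 0.4667

46.7%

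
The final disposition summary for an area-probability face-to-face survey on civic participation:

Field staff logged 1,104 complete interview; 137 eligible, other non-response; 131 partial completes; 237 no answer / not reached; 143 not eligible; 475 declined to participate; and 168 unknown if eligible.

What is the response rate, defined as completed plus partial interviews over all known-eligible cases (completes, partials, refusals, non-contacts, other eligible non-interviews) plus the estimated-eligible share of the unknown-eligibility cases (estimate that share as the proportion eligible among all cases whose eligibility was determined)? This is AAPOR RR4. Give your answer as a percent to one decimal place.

55.1%

Num: 1104 + 131 = 1235
Eligible (known): 1104 + 131 + 475 + 237 + 137 = 2084
e = 2084 / (2084 + 143) = 2084 / 2227 = 0.9358
Eligible share of unknowns: 0.9358 × 168 = 157.21
Base: 2084 + 157.21 = 2241.21
RR4 = 1235 / 2241.21 = 0.5510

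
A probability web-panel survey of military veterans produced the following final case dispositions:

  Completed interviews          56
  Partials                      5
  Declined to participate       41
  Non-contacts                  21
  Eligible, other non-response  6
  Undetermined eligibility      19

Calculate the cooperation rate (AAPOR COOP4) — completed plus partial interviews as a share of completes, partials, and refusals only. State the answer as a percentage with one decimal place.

59.8%

Num → 56 + 5 = 61
Denominator → 56 + 5 + 41 = 102
COOP4 = 61 / 102 = 0.5980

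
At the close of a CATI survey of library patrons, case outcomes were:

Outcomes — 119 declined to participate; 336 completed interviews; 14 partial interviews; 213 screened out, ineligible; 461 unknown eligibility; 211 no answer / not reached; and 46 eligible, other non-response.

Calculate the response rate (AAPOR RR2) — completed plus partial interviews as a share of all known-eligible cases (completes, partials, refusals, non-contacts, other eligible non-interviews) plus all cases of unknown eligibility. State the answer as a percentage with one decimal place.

Numerator: 336 + 14 = 350
Denom: 336 + 14 + 119 + 211 + 46 + 461 = 1187
RR2 = 350 / 1187 = 0.2949

29.5%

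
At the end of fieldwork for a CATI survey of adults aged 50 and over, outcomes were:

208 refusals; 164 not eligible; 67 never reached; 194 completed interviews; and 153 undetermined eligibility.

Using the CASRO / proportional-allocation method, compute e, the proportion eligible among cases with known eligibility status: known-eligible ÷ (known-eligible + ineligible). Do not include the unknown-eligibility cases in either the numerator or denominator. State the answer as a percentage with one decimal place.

Known eligible: 194 + 208 + 67 = 469
e = 469 / (469 + 164) = 469 / 633 = 0.7409

74.1%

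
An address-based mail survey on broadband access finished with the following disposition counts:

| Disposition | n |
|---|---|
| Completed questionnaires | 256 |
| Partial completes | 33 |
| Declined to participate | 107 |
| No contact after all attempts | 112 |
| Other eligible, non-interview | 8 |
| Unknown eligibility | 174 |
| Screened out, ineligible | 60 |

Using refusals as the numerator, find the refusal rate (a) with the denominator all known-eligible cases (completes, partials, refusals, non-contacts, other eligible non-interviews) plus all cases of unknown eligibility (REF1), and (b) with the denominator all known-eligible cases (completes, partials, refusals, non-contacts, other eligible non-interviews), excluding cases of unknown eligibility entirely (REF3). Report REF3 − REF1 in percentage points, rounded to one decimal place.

Top = 107
Denom = 256 + 33 + 107 + 112 + 8 + 174 = 690
REF1 = 107 / 690 = 0.1551
Denom = 256 + 33 + 107 + 112 + 8 = 516
REF3 = 107 / 516 = 0.2074
Difference = 20.74 − 15.51 = 5.23 percentage points

5.2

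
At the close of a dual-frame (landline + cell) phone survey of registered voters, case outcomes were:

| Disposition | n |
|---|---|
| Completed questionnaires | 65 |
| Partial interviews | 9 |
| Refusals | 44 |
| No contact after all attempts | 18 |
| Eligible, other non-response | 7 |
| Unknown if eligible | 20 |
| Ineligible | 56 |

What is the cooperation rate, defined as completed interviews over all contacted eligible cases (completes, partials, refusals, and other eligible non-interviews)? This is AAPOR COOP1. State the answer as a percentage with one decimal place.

Numerator = 65
Base = 65 + 9 + 44 + 7 = 125
COOP1 = 65 / 125 = 0.5200

52.0%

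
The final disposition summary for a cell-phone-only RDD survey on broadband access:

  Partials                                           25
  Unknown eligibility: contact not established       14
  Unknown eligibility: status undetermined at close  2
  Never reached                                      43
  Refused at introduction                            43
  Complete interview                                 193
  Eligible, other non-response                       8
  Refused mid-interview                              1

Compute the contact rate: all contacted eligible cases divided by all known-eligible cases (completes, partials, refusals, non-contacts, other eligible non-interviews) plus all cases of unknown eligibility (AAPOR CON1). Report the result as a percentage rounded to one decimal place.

Refused = 43 + 1 = 44
Unknown eligibility = 14 + 2 = 16
Num → 193 + 25 + 44 + 8 = 270
Denom → 193 + 25 + 44 + 43 + 8 + 16 = 329
CON1 = 270 / 329 = 0.8207

82.1%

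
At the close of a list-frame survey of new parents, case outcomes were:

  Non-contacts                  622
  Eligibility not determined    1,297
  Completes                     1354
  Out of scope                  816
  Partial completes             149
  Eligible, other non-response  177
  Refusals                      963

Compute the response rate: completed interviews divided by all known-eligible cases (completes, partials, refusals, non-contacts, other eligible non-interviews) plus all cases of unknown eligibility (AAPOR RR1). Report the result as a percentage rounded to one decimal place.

29.7%

Num: 1354
Base: 1354 + 149 + 963 + 622 + 177 + 1297 = 4562
RR1 = 1354 / 4562 = 0.2968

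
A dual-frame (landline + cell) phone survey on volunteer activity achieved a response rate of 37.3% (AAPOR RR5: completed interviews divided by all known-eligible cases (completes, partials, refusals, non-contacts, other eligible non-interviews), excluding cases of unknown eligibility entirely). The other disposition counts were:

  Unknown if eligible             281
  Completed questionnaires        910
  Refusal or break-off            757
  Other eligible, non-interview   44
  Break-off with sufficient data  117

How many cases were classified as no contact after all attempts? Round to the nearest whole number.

RR5 = 910 / D = 0.373
D = 910 / 0.373 = 2439.7
Other denominator terms total 1828
no contact after all attempts = 2439.7 − 1828 ≈ 612

612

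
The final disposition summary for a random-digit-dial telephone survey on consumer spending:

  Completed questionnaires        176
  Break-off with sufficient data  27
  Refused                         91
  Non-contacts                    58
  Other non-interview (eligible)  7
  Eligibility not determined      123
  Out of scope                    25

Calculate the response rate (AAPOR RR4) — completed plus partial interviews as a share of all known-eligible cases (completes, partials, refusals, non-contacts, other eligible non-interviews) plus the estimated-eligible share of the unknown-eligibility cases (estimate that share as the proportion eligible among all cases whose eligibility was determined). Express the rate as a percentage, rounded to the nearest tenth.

Top: 176 + 27 = 203
Determined eligible: 176 + 27 + 91 + 58 + 7 = 359
e = 359 / (359 + 25) = 359 / 384 = 0.9349
Eligible share of unknowns: 0.9349 × 123 = 114.99
Base: 359 + 114.99 = 473.99
RR4 = 203 / 473.99 = 0.4283

42.8%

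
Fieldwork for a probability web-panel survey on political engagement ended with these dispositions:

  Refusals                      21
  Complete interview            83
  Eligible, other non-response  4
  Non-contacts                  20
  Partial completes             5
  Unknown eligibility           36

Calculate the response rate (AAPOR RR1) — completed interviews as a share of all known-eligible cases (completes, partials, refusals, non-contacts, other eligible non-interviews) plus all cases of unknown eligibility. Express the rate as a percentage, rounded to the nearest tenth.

Num → 83
Denom → 83 + 5 + 21 + 20 + 4 + 36 = 169
RR1 = 83 / 169 = 0.4911

49.1%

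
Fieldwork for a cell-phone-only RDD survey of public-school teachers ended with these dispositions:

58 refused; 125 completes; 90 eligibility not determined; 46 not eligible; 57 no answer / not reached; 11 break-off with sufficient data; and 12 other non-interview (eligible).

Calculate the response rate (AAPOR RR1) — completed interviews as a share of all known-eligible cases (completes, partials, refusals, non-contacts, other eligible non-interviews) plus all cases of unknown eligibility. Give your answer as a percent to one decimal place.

35.4%

Num = 125
Denominator = 125 + 11 + 58 + 57 + 12 + 90 = 353
RR1 = 125 / 353 = 0.3541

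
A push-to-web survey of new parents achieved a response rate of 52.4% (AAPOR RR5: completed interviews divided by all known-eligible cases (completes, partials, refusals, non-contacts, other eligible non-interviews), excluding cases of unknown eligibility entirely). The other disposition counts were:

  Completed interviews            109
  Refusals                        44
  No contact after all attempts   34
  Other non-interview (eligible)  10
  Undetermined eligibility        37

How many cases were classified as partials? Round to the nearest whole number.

RR5 = 109 / D = 0.524
D = 109 / 0.524 = 208.0
Rest of base = 197
partials = 208.0 − 197 ≈ 11

11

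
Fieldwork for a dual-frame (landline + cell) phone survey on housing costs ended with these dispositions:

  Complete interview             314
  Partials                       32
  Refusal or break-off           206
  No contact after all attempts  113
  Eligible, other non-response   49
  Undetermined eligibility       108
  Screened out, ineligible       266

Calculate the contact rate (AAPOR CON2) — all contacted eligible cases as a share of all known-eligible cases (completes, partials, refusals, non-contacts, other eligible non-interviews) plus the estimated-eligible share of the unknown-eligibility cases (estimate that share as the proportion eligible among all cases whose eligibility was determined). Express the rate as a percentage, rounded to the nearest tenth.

Numerator: 314 + 32 + 206 + 49 = 601
Known eligible: 314 + 32 + 206 + 113 + 49 = 714
e = 714 / (714 + 266) = 714 / 980 = 0.7286
Estimated eligible among unknowns: 0.7286 × 108 = 78.69
Denom: 714 + 78.69 = 792.69
CON2 = 601 / 792.69 = 0.7582

75.8%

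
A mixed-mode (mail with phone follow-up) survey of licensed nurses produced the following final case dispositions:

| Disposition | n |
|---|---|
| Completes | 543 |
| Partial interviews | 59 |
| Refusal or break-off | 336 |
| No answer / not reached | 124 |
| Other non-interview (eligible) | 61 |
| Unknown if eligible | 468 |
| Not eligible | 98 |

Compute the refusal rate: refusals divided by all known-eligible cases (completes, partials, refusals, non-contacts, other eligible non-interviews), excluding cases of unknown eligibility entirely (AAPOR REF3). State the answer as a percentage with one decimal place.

Top → 336
Base → 543 + 59 + 336 + 124 + 61 = 1123
REF3 = 336 / 1123 = 0.2992

29.9%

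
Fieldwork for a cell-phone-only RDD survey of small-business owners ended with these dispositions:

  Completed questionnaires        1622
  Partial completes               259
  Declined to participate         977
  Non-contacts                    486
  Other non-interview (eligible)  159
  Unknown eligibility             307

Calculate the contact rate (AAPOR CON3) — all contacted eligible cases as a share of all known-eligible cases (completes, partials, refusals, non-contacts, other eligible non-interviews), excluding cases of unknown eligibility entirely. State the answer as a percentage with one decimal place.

86.1%

Top = 1622 + 259 + 977 + 159 = 3017
Denom = 1622 + 259 + 977 + 486 + 159 = 3503
CON3 = 3017 / 3503 = 0.8613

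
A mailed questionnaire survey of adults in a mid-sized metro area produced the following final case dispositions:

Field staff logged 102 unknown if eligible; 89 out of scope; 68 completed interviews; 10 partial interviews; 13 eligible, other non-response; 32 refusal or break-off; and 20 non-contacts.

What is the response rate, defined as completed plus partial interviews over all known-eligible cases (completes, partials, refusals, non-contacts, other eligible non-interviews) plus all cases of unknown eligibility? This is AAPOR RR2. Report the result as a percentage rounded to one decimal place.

31.8%

Top → 68 + 10 = 78
Denominator → 68 + 10 + 32 + 20 + 13 + 102 = 245
RR2 = 78 / 245 = 0.3184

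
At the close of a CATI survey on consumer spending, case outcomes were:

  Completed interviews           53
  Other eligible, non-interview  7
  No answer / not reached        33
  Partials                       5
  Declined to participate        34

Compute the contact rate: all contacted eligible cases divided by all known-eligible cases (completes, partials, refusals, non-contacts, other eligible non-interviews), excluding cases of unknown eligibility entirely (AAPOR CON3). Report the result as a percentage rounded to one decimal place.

Top → 53 + 5 + 34 + 7 = 99
Denom → 53 + 5 + 34 + 33 + 7 = 132
CON3 = 99 / 132 = 0.7500

75.0%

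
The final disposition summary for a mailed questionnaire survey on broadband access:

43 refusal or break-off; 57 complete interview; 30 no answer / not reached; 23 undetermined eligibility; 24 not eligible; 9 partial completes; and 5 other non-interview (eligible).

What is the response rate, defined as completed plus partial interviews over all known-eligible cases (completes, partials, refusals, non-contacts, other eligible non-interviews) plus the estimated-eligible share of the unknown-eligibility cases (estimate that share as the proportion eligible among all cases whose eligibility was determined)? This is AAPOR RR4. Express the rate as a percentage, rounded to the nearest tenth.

Top = 57 + 9 = 66
Determined eligible = 57 + 9 + 43 + 30 + 5 = 144
e = 144 / (144 + 24) = 144 / 168 = 0.8571
e × U = 0.8571 × 23 = 19.71
Denom = 144 + 19.71 = 163.71
RR4 = 66 / 163.71 = 0.4032

40.3%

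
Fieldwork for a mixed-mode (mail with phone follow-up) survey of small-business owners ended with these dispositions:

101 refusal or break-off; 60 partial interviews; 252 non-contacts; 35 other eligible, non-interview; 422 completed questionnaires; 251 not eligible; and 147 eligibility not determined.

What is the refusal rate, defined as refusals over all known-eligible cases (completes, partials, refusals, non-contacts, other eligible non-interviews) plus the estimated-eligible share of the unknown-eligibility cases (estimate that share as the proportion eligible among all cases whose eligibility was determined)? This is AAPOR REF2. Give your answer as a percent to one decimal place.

10.3%

Num → 101
Determined eligible → 422 + 60 + 101 + 252 + 35 = 870
e = 870 / (870 + 251) = 870 / 1121 = 0.7761
Eligible share of unknowns → 0.7761 × 147 = 114.09
Base → 870 + 114.09 = 984.09
REF2 = 101 / 984.09 = 0.1026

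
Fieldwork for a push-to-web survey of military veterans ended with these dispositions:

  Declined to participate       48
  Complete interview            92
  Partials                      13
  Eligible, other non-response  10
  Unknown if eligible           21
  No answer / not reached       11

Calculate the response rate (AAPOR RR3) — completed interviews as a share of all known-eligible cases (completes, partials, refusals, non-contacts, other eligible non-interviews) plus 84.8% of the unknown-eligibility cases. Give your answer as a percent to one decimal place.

Top: 92
Known eligible: 92 + 13 + 48 + 11 + 10 = 174
Eligible share of unknowns: 0.8480 × 21 = 17.81
Denom: 174 + 17.81 = 191.81
RR3 = 92 / 191.81 = 0.4796

48.0%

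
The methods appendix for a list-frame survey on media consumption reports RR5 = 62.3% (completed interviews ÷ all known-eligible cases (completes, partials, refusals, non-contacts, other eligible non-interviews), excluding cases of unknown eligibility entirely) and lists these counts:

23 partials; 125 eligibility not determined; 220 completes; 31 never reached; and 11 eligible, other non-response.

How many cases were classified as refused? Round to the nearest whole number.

RR5 = 220 / D = 0.623
D = 220 / 0.623 = 353.1
Other denominator terms total 285
refused = 353.1 − 285 ≈ 68

68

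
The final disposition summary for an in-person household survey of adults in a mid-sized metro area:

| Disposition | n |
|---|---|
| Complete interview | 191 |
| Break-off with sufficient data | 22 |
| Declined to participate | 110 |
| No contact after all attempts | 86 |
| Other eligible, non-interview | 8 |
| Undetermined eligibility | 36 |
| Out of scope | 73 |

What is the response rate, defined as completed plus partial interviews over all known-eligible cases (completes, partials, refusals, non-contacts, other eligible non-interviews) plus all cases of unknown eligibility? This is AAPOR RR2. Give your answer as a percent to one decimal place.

47.0%

Num = 191 + 22 = 213
Base = 191 + 22 + 110 + 86 + 8 + 36 = 453
RR2 = 213 / 453 = 0.4702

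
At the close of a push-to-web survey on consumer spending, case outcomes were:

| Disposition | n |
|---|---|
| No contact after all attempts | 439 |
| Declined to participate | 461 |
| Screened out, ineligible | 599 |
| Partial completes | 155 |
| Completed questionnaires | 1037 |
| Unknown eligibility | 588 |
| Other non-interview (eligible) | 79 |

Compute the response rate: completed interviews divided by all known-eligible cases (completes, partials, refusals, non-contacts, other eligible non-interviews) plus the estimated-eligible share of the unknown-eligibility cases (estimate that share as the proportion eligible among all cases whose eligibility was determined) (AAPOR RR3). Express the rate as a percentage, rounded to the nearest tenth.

39.4%

Num → 1037
Eligible (known) → 1037 + 155 + 461 + 439 + 79 = 2171
e = 2171 / (2171 + 599) = 2171 / 2770 = 0.7838
e × U → 0.7838 × 588 = 460.87
Base → 2171 + 460.87 = 2631.87
RR3 = 1037 / 2631.87 = 0.3940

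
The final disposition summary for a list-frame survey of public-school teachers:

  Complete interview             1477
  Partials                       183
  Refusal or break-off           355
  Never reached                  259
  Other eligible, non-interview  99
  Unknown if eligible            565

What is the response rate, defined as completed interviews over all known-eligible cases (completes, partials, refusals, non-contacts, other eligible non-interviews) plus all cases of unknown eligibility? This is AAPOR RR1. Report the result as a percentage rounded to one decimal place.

50.3%

Numerator → 1477
Denom → 1477 + 183 + 355 + 259 + 99 + 565 = 2938
RR1 = 1477 / 2938 = 0.5027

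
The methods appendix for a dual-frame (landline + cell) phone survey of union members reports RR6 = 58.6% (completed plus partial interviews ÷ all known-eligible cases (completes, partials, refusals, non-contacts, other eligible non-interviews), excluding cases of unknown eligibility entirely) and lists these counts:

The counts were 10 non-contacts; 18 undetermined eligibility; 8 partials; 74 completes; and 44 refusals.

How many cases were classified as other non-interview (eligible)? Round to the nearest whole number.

Numerator = 74 + 8 = 82
RR6 = 82 / D = 0.586
D = 82 / 0.586 = 139.9
Remaining denominator categories sum to 136
other non-interview (eligible) = 139.9 − 136 ≈ 4

4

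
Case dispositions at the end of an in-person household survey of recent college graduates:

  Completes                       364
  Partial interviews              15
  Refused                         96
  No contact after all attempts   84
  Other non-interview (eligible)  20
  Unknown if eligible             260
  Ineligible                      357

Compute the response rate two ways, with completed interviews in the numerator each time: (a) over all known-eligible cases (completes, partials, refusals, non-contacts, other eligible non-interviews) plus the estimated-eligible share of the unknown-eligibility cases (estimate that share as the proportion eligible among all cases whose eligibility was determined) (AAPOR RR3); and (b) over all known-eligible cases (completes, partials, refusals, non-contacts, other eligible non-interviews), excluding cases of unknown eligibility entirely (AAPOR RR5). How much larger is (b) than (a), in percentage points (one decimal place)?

13.7

Numerator = 364
Determined eligible = 364 + 15 + 96 + 84 + 20 = 579
e = 579 / (579 + 357) = 579 / 936 = 0.6186
Eligible share of unknowns = 0.6186 × 260 = 160.84
Denominator = 579 + 160.84 = 739.84
RR3 = 364 / 739.84 = 0.4920
Denominator = 364 + 15 + 96 + 84 + 20 = 579
RR5 = 364 / 579 = 0.6287
Difference = 62.87 − 49.20 = 13.67 percentage points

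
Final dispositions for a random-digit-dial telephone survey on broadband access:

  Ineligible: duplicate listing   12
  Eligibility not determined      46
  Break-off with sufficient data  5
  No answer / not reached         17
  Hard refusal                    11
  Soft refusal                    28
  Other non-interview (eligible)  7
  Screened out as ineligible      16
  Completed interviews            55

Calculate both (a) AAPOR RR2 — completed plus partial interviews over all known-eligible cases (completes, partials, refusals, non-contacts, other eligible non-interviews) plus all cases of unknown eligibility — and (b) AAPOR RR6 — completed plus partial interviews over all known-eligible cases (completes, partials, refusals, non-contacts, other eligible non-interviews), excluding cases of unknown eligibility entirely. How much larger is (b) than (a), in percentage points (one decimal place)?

Refusals = 11 + 28 = 39
Out of scope = 16 + 12 = 28
Top = 55 + 5 = 60
Denominator = 55 + 5 + 39 + 17 + 7 + 46 = 169
RR2 = 60 / 169 = 0.3550
Denominator = 55 + 5 + 39 + 17 + 7 = 123
RR6 = 60 / 123 = 0.4878
Difference = 48.78 − 35.50 = 13.28 percentage points

13.3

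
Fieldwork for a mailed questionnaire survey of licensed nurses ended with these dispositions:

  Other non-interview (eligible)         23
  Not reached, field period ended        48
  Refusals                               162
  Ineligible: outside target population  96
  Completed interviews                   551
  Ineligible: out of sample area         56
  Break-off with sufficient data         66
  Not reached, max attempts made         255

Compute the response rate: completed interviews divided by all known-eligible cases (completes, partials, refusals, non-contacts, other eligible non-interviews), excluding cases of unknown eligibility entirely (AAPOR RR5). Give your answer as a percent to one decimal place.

49.9%

Non-contacts = 48 + 255 = 303
Ineligible = 96 + 56 = 152
Numerator → 551
Denominator → 551 + 66 + 162 + 303 + 23 = 1105
RR5 = 551 / 1105 = 0.4986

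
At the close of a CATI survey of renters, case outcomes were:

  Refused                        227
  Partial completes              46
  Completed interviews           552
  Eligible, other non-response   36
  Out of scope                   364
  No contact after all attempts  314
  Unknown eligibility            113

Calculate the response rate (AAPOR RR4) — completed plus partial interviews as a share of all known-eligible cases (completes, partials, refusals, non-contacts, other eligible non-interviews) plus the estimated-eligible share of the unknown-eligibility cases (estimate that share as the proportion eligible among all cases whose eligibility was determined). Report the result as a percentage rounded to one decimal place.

Top = 552 + 46 = 598
Known eligible = 552 + 46 + 227 + 314 + 36 = 1175
e = 1175 / (1175 + 364) = 1175 / 1539 = 0.7635
Eligible share of unknowns = 0.7635 × 113 = 86.28
Denom = 1175 + 86.28 = 1261.28
RR4 = 598 / 1261.28 = 0.4741

47.4%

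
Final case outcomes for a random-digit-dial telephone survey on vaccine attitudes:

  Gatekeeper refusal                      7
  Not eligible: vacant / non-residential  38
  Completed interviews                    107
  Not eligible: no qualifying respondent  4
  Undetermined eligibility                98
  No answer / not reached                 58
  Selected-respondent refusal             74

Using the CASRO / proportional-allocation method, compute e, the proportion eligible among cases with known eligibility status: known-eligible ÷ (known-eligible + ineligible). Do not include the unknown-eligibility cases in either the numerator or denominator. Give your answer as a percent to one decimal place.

Refusal or break-off = 7 + 74 = 81
Ineligible = 4 + 38 = 42
Known eligible → 107 + 81 + 58 = 246
e = 246 / (246 + 42) = 246 / 288 = 0.8542

85.4%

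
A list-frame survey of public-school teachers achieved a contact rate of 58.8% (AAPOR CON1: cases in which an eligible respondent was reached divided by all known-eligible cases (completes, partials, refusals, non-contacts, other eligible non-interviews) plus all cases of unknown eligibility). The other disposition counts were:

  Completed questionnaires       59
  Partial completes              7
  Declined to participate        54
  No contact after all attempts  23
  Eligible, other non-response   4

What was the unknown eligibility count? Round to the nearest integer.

Numerator → 59 + 7 + 54 + 4 = 124
CON1 = 124 / D = 0.588
D = 124 / 0.588 = 210.9
Other denominator terms total 147
unknown eligibility = 210.9 − 147 ≈ 64

64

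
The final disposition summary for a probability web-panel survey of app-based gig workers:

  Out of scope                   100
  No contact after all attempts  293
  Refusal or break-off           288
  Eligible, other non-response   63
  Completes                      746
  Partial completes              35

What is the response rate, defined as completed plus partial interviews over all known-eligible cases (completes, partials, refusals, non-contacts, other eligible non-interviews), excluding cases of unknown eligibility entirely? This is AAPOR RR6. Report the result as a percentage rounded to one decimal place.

54.8%

Numerator = 746 + 35 = 781
Denominator = 746 + 35 + 288 + 293 + 63 = 1425
RR6 = 781 / 1425 = 0.5481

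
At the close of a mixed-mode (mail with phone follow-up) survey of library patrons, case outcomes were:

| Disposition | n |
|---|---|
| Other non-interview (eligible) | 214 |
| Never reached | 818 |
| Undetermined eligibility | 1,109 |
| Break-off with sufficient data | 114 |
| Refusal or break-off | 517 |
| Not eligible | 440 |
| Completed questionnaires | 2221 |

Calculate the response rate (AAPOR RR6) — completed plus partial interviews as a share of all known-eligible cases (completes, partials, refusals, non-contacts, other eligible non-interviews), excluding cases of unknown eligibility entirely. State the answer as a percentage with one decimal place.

60.1%

Numerator → 2221 + 114 = 2335
Denominator → 2221 + 114 + 517 + 818 + 214 = 3884
RR6 = 2335 / 3884 = 0.6012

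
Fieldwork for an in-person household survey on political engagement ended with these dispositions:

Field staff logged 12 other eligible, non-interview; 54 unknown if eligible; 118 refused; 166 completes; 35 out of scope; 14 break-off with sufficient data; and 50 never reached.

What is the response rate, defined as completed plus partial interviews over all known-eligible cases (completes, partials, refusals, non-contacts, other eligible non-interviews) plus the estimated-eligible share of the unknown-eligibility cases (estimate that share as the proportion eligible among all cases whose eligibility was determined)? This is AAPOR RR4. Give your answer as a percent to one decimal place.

Top = 166 + 14 = 180
Known eligible = 166 + 14 + 118 + 50 + 12 = 360
e = 360 / (360 + 35) = 360 / 395 = 0.9114
Eligible share of unknowns = 0.9114 × 54 = 49.22
Denom = 360 + 49.22 = 409.22
RR4 = 180 / 409.22 = 0.4399

44.0%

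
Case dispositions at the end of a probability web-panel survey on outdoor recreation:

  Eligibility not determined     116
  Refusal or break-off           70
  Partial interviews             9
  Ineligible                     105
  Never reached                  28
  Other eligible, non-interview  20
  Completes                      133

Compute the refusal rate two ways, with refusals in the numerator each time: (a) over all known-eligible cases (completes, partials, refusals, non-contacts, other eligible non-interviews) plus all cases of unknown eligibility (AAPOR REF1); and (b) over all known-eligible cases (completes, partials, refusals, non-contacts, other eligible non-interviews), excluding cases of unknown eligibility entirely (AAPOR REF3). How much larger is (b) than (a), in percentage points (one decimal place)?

8.3

Top = 70
Base = 133 + 9 + 70 + 28 + 20 + 116 = 376
REF1 = 70 / 376 = 0.1862
Base = 133 + 9 + 70 + 28 + 20 = 260
REF3 = 70 / 260 = 0.2692
Difference = 26.92 − 18.62 = 8.30 percentage points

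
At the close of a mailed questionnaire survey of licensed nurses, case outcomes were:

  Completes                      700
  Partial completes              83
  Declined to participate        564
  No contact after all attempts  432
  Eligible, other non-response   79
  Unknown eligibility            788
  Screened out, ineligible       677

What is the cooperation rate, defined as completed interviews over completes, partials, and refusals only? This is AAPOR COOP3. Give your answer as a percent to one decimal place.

Numerator: 700
Denominator: 700 + 83 + 564 = 1347
COOP3 = 700 / 1347 = 0.5197

52.0%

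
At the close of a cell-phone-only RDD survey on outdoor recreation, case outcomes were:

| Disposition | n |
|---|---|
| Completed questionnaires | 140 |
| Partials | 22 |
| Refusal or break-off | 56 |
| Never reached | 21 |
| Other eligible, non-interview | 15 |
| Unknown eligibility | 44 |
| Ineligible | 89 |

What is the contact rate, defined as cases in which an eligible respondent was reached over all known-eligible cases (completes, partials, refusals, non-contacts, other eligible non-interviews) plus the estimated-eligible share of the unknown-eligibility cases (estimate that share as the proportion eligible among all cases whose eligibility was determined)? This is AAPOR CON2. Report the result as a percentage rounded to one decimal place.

81.3%

Top → 140 + 22 + 56 + 15 = 233
Known eligible → 140 + 22 + 56 + 21 + 15 = 254
e = 254 / (254 + 89) = 254 / 343 = 0.7405
e × U → 0.7405 × 44 = 32.58
Base → 254 + 32.58 = 286.58
CON2 = 233 / 286.58 = 0.8130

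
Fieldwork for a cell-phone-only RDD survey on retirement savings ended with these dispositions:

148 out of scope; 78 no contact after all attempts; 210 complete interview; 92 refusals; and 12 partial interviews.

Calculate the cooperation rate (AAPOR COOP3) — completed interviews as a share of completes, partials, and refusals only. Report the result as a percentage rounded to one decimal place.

Num → 210
Base → 210 + 12 + 92 = 314
COOP3 = 210 / 314 = 0.6688

66.9%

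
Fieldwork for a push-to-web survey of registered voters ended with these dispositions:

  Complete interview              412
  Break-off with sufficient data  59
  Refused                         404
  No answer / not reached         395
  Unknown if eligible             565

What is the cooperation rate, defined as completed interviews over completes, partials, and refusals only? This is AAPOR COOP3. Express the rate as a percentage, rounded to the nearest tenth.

Top → 412
Denominator → 412 + 59 + 404 = 875
COOP3 = 412 / 875 = 0.4709

47.1%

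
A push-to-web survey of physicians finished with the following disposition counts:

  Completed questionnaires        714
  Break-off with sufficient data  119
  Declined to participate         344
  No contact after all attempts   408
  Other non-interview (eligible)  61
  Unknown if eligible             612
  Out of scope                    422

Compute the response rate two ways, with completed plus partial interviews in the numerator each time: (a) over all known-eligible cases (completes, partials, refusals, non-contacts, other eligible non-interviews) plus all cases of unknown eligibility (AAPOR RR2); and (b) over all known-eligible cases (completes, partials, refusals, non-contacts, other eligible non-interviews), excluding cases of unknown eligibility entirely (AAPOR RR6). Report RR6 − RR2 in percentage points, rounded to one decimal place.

Numerator: 714 + 119 = 833
Base: 714 + 119 + 344 + 408 + 61 + 612 = 2258
RR2 = 833 / 2258 = 0.3689
Base: 714 + 119 + 344 + 408 + 61 = 1646
RR6 = 833 / 1646 = 0.5061
Difference = 50.61 − 36.89 = 13.72 percentage points

13.7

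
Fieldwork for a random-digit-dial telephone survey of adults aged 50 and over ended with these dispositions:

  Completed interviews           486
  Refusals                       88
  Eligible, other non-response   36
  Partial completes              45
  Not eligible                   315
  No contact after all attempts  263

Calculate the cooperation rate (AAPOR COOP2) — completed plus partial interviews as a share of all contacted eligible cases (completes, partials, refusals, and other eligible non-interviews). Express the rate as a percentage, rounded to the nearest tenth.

Num: 486 + 45 = 531
Denom: 486 + 45 + 88 + 36 = 655
COOP2 = 531 / 655 = 0.8107

81.1%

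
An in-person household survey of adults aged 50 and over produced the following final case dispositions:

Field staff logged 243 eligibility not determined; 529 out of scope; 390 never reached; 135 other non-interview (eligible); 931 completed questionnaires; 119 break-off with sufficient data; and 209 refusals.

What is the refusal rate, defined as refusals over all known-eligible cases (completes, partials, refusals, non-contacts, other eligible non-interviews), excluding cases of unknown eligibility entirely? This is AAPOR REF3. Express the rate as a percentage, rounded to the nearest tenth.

Num: 209
Denominator: 931 + 119 + 209 + 390 + 135 = 1784
REF3 = 209 / 1784 = 0.1172

11.7%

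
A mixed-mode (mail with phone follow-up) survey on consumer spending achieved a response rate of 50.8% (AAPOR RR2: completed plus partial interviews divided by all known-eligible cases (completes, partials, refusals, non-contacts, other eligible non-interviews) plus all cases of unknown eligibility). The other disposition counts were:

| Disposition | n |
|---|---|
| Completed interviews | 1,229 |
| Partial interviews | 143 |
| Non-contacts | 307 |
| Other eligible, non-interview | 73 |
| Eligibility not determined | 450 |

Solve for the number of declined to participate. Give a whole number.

499

Top: 1229 + 143 = 1372
RR2 = 1372 / D = 0.508
D = 1372 / 0.508 = 2700.8
Remaining denominator categories sum to 2202
declined to participate = 2700.8 − 2202 ≈ 499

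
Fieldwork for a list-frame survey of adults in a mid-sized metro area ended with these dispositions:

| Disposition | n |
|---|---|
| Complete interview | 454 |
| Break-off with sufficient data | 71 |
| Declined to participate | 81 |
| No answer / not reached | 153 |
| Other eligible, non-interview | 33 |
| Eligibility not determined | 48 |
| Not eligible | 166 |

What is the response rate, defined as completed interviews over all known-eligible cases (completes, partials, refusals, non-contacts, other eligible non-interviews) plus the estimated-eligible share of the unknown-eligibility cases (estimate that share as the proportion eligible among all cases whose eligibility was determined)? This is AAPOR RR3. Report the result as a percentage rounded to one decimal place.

54.6%

Numerator: 454
Eligible (known): 454 + 71 + 81 + 153 + 33 = 792
e = 792 / (792 + 166) = 792 / 958 = 0.8267
e × U: 0.8267 × 48 = 39.68
Base: 792 + 39.68 = 831.68
RR3 = 454 / 831.68 = 0.5459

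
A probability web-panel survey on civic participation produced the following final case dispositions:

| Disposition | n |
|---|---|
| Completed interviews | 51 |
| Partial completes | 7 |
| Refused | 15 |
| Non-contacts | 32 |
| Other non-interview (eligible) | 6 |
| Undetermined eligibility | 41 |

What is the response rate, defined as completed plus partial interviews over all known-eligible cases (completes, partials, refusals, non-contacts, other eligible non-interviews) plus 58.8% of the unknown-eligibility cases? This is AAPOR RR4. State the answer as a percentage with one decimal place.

42.9%

Num: 51 + 7 = 58
Determined eligible: 51 + 7 + 15 + 32 + 6 = 111
Eligible share of unknowns: 0.5880 × 41 = 24.11
Denominator: 111 + 24.11 = 135.11
RR4 = 58 / 135.11 = 0.4293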